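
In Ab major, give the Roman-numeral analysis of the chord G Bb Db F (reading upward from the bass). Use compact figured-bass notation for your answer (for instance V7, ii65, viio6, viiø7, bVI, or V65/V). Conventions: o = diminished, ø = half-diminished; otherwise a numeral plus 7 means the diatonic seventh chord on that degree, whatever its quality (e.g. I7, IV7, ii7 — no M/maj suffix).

The pitches G-Bb-Db-F form a half-diminished seventh chord rooted on G.
In Ab major, G is the leading tone; the diatonic half-diminished seventh chord there is viiø7.

viiø7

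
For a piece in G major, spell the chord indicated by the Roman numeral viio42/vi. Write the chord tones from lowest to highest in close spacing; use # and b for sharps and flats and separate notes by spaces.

C D# F# A

The slash marks an applied leading-tone chord: viio of vi. In G major, vi is E, so the leading tone to it is D#, a half step below.
Building a fully diminished seventh chord on D# gives D#-F#-A-C.
The figured bass 42 indicates third inversion, placing the seventh (C) in the bass: C-D#-F#-A.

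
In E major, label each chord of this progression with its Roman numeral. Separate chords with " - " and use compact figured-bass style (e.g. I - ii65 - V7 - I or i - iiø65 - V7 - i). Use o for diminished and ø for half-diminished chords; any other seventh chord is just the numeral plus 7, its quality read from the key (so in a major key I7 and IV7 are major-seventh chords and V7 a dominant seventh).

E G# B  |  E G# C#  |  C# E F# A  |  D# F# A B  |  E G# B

I - vi6 - ii43 - V65 - I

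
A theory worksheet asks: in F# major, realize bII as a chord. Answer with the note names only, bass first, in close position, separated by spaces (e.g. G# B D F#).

G B D

Scale degree 2 in F# major is G#; lowering it a half step gives G. bII is the Neapolitan chord — a major triad on the lowered second degree.
So the chord is G-B-D, a major triad.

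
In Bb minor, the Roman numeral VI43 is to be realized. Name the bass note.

Db

VI in Bb minor has root Gb; the chord is Gb-Bb-Db-F.
The figure 43 means second inversion — the fifth is in the bass.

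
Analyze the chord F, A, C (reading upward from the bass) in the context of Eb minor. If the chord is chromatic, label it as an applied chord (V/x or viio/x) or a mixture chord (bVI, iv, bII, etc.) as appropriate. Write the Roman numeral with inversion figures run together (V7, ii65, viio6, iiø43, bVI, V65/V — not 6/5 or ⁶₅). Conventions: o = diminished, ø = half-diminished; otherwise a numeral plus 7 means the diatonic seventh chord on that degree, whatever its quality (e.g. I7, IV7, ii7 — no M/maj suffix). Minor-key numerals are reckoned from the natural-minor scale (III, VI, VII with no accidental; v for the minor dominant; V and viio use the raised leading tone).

V/V

The pitches F-A-C form a major triad rooted on F.
F is not a diatonic chord root with this quality in Eb minor, but it lies a perfect fifth above Bb (V), so the chord functions as an applied dominant of V.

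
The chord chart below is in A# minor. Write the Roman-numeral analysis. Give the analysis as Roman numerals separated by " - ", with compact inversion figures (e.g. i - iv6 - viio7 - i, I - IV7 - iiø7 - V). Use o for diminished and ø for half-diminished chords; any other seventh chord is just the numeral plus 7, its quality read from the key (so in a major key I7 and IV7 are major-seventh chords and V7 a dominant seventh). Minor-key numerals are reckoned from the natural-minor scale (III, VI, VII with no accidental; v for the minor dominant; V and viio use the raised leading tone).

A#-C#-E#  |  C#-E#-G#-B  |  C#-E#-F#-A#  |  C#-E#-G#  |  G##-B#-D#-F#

A#-C#-E#: minor triad on A# = scale degree 1 → i.
C#-E#-G#-B: a dominant seventh chord on C#, the applied dominant of VI → V7/VI.
C#-E#-F#-A#: major seventh chord on F# = scale degree 6 → VI43.
C#-E#-G# has root C#, degree 3 in A# minor, so III.
G##-B#-D#-F# has root G##, degree 7 in A# minor, so viio7.

i - V7/VI - VI43 - III - viio7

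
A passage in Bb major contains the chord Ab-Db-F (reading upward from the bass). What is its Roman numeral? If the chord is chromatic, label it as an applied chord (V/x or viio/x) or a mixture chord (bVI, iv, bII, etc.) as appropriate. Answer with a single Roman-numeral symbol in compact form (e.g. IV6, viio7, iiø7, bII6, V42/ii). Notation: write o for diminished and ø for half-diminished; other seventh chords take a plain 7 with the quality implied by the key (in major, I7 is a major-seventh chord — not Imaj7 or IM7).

bIII64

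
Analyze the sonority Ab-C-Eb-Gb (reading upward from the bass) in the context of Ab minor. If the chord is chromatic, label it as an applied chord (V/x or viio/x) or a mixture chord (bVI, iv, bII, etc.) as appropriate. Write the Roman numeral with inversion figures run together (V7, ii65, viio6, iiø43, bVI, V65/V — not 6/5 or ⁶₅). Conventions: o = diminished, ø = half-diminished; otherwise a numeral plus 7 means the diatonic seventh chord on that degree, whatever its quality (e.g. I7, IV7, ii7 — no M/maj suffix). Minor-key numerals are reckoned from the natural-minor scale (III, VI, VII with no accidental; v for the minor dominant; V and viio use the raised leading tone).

V7/iv

Stacked in thirds the chord is Ab-C-Eb-Gb: a dominant seventh chord on Ab.
Ab is not a diatonic chord root with this quality in Ab minor, but it lies a perfect fifth above Db (iv), so the chord functions as an applied dominant of iv.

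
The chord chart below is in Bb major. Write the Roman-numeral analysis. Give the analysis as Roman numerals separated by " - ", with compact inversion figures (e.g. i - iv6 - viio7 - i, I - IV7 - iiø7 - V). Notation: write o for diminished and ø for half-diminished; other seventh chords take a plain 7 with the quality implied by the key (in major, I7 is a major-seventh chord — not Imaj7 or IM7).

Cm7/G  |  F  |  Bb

ii43 - V - I

Cm7/G has root C, degree 2 in Bb major, so ii43.
F: root F is the dominant; major triad there is V.
Bb has root Bb, degree 1 in Bb major, so I.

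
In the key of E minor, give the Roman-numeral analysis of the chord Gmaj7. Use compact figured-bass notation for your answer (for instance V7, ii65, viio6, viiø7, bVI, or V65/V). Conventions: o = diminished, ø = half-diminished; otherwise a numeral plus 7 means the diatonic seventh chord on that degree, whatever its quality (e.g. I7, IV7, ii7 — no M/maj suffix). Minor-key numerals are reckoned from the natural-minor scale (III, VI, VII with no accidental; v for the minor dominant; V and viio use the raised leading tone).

III7

Stacked in thirds the chord is G-B-D-F#: a major seventh chord on G.
In E minor, G is the mediant; the diatonic major seventh chord there is III7.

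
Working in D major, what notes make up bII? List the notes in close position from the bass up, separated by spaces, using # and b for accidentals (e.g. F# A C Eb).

Eb G Bb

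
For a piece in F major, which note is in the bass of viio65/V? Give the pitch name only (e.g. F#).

D

The applied chord viio65/V is rooted on B: B-D-F-Ab.
The figure 65 means first inversion — the third is in the bass.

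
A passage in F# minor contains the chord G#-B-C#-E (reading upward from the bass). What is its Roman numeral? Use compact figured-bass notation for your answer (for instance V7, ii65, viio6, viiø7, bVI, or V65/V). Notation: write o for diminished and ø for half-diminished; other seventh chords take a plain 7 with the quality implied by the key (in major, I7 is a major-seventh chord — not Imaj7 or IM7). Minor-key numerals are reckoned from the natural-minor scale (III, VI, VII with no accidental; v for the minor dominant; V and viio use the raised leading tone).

The pitches C#-E-G#-B form a minor seventh chord rooted on C#.
C# is scale degree 5 in F# minor, and a minor seventh chord on that degree is written v7.
With G# in the bass the chord is in second inversion, so the figured bass is 43.

v43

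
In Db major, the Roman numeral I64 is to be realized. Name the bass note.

Ab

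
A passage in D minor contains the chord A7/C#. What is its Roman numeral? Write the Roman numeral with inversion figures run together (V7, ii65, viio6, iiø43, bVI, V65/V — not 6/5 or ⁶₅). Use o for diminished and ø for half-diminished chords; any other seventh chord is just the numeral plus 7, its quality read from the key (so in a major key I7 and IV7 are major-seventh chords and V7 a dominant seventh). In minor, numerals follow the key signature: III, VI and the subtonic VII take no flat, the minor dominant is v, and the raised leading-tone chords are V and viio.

V65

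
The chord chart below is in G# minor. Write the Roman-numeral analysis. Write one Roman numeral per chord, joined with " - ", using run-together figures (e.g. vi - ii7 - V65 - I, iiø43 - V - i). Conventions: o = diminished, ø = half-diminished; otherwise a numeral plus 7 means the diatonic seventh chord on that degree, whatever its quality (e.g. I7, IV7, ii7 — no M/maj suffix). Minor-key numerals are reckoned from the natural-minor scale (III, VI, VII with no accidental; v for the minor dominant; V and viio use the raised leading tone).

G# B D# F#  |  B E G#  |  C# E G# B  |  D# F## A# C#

i7 - VI64 - iv7 - V7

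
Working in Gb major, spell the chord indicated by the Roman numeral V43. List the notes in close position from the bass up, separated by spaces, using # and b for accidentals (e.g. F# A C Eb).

Ab Cb Db F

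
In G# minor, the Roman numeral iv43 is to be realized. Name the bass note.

G#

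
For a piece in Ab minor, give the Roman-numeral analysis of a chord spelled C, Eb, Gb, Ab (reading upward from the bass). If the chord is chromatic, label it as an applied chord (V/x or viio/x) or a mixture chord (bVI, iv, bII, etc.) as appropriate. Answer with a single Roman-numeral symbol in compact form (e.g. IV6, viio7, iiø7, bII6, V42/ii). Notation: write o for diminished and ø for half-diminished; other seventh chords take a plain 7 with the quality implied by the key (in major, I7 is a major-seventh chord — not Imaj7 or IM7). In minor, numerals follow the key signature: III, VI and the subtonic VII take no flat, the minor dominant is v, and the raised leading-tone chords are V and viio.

V65/iv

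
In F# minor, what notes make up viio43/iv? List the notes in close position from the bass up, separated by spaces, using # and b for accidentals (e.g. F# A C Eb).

E G A# C#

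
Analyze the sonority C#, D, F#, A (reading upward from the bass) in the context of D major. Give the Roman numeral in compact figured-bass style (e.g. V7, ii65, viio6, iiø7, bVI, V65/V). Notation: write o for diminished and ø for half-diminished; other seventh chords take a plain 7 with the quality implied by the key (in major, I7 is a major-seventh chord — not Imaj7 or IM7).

I42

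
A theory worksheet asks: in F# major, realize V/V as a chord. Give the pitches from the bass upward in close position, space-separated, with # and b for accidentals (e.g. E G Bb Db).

V/V is a secondary dominant — the dominant triad of V. V in F# major is C#, so the applied chord's root is G#, a perfect fifth above.
Building a major triad on G# gives G#-B#-D#.

G# B# D#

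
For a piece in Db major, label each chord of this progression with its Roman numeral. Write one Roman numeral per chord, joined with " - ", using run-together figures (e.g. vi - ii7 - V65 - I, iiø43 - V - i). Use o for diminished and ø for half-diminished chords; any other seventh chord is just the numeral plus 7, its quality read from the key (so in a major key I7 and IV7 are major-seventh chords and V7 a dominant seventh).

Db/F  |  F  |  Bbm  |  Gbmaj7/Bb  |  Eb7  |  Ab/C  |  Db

I6 - V/vi - vi - IV65 - V7/V - V6 - I

Db/F has root Db, degree 1 in Db major, so I6.
F: a major triad on F, the applied dominant of vi → V/vi.
Bbm has root Bb, degree 6 in Db major, so vi.
Gbmaj7/Bb has root Gb, degree 4 in Db major, so IV65.
Eb7 is the secondary dominant of V (dominant seventh chord on Eb): V7/V.
Ab/C: major triad on Ab = scale degree 5 → V6.
Db has root Db, degree 1 in Db major, so I.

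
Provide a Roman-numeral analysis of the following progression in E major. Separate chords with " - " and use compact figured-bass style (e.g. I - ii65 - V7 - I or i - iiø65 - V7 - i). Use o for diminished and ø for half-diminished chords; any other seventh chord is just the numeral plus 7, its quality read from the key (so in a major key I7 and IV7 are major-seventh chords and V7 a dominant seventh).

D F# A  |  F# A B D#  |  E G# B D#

bVII - V43 - I7

D-F#-A: major triad on D — chromatic; bVII (borrowed from the parallel minor).
F#-A-B-D# has root B, degree 5 in E major, so V43.
E-G#-B-D#: root E is the tonic; major seventh chord there is I7.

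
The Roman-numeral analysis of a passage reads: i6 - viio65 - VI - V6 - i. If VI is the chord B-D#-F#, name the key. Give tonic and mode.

D# minor

The anchor chord is a major triad on B, labeled VI.
Counting down 5 scale steps from B places the tonic on D#; a major triad on degree 6 is diatonic only in minor.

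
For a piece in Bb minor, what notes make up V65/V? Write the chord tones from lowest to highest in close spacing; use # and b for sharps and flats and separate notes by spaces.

V65/V is a secondary dominant — the dominant seventh of V. V in Bb minor is F, so the applied chord's root is C, a perfect fifth above.
Building a dominant seventh chord on C gives C-E-G-Bb.
With the 65 figure the chord is in first inversion; from the bass E upward in close position it reads E-G-Bb-C.

E G Bb C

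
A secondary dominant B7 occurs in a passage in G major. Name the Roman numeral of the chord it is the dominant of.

The chord is a dominant seventh chord on B.
A dominant resolves down a perfect fifth: B → E. In G major, E is scale degree 6, i.e. vi.

vi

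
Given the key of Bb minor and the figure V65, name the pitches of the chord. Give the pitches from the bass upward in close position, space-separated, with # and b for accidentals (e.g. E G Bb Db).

In Bb minor, scale degree 5 is F. The dominant is major (leading tone raised), so V is a dominant seventh chord.
That chord is spelled F-A-C-Eb.
The figured bass 65 indicates first inversion, placing the third (A) in the bass: A-C-Eb-F.

A C Eb F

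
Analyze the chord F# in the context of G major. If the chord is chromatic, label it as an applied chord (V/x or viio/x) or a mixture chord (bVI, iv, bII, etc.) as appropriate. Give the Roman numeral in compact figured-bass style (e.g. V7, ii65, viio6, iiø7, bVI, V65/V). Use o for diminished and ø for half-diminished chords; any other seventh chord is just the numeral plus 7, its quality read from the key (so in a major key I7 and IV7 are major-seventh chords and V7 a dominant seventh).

V/iii

The pitches F#-A#-C# form a major triad rooted on F#.
F# is not a diatonic chord root with this quality in G major, but it lies a perfect fifth above B (iii), so the chord functions as an applied dominant of iii.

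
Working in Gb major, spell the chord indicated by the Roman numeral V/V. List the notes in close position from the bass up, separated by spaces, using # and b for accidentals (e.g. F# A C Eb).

Ab C Eb

V/V is a secondary dominant — the dominant triad of V. V in Gb major is Db, so the applied chord's root is Ab, a perfect fifth above.
Building a major triad on Ab gives Ab-C-Eb.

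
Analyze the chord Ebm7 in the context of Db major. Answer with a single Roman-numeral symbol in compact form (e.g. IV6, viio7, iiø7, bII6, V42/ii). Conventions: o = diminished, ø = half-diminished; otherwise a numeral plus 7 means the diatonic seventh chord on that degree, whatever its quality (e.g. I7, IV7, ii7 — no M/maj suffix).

ii7

The pitches Eb-Gb-Bb-Db form a minor seventh chord rooted on Eb.
Eb is scale degree 2 in Db major, and a minor seventh chord on that degree is written ii7.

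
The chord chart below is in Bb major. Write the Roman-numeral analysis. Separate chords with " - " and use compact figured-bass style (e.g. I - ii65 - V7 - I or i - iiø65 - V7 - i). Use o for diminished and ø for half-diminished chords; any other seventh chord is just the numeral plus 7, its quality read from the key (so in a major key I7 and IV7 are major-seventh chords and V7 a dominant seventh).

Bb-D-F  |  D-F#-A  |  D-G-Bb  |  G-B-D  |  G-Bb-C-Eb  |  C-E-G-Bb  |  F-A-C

I - V/vi - vi64 - V/ii - ii43 - V7/V - V

Bb-D-F: major triad on Bb = scale degree 1 → I.
D-F#-A: a major triad on D, the applied dominant of vi → V/vi.
D-G-Bb: root G is the submediant; minor triad there is vi64.
G-B-D: chromatic; G is V of ii, so V/ii.
G-Bb-C-Eb has root C, degree 2 in Bb major, so ii43.
C-E-G-Bb is the secondary dominant of V (dominant seventh chord on C): V7/V.
F-A-C: major triad on F = scale degree 5 → V.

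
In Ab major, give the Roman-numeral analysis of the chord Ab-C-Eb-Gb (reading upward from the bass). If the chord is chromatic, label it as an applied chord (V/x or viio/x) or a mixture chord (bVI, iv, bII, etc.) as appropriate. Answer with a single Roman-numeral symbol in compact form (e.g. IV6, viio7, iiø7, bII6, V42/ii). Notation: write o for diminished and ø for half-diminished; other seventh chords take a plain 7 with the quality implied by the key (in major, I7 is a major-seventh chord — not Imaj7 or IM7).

Stacked in thirds the chord is Ab-C-Eb-Gb: a dominant seventh chord on Ab.
Ab is not a diatonic chord root with this quality in Ab major, but it lies a perfect fifth above Db (IV), so the chord functions as an applied dominant of IV.

V7/IV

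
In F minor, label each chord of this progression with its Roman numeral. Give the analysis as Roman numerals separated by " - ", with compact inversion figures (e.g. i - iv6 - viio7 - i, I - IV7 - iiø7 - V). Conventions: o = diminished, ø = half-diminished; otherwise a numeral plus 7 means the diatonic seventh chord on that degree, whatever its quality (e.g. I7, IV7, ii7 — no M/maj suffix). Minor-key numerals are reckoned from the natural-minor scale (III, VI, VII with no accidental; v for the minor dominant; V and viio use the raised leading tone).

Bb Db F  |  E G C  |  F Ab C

iv - V6 - i

Bb-Db-F: minor triad on Bb = scale degree 4 → iv.
E-G-C has root C, degree 5 in F minor, so V6.
F-Ab-C: minor triad on F = scale degree 1 → i.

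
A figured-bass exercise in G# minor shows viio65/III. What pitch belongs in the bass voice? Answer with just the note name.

C#

The applied chord viio65/III is rooted on A#: A#-C#-E-G.
The figure 65 means first inversion — the third is in the bass.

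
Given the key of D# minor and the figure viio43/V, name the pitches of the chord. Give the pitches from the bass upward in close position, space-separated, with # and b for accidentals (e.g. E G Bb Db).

The slash marks an applied leading-tone chord: viio of V. In D# minor, V is A#, so the leading tone to it is G##, a half step below.
Building a fully diminished seventh chord on G## gives G##-B#-D#-F#.
With the 43 figure the chord is in second inversion; from the bass D# upward in close position it reads D#-F#-G##-B#.

D# F# G## B#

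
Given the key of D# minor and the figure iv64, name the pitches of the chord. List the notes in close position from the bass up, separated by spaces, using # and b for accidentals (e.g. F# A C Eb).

D# G# B

In D# minor, scale degree 4 is G#, and the diatonic chord built there is a minor triad.
Stacking thirds from G# gives G#-B-D#.
The figured bass 64 indicates second inversion, placing the fifth (D#) in the bass: D#-G#-B.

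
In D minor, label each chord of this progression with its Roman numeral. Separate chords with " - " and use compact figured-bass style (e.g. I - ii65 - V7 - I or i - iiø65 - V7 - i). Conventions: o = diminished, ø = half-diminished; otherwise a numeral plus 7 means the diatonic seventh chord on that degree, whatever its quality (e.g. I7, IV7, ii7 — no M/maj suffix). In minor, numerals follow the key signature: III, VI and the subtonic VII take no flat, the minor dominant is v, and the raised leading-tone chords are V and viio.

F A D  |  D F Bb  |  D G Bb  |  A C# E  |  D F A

F-A-D has root D, degree 1 in D minor, so i6.
D-F-Bb: root Bb is the submediant; major triad there is VI6.
D-G-Bb: minor triad on G = scale degree 4 → iv64.
A-C#-E: major triad on A = scale degree 5 → V.
D-F-A: minor triad on D = scale degree 1 → i.

i6 - VI6 - iv64 - V - i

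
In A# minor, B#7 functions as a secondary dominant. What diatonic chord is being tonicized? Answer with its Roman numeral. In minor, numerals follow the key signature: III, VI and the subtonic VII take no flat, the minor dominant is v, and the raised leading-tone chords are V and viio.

V

The chord is a dominant seventh chord on B#.
A dominant resolves down a perfect fifth: B# → E#. In A# minor, E# is scale degree 5, i.e. V.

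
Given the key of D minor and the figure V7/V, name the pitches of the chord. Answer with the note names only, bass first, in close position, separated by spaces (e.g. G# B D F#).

The slash means an applied dominant: we want the dominant of V. In D minor, V is A major, and its dominant is built on E.
Building a dominant seventh chord on E gives E-G#-B-D.

E G# B D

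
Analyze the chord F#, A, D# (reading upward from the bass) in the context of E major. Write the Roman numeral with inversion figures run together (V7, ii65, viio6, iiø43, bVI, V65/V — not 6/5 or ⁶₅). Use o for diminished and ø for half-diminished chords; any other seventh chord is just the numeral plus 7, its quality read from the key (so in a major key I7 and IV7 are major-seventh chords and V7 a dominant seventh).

Stacked in thirds the chord is D#-F#-A: a diminished triad on D#.
In E major, D# is the leading tone; the diatonic diminished triad there is viio.
With F# in the bass the chord is in first inversion, so the figured bass is 6.

viio6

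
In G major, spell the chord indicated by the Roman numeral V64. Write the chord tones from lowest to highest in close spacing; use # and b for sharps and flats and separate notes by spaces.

A D F#

In G major, the fifth degree is D, and the diatonic chord built there is a major triad.
That chord is spelled D-F#-A.
With the 64 figure the chord is in second inversion; from the bass A upward in close position it reads A-D-F#.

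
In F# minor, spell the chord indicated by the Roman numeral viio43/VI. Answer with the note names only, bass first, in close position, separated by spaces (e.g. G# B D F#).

The slash marks an applied leading-tone chord: viio of VI. In F# minor, VI is D, so the leading tone to it is C#, a half step below.
Building a fully diminished seventh chord on C# gives C#-E-G-Bb.
With the 43 figure the chord is in second inversion; from the bass G upward in close position it reads G-Bb-C#-E.

G Bb C# E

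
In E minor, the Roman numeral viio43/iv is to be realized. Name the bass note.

D

The applied chord viio43/iv is rooted on G#: G#-B-D-F.
The figure 43 means second inversion — the fifth is in the bass.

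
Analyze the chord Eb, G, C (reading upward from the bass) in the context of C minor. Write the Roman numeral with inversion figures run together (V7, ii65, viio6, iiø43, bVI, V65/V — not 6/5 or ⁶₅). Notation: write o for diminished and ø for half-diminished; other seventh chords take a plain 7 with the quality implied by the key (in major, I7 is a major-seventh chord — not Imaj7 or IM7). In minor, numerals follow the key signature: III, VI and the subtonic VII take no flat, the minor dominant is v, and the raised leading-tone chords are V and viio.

i6

The pitches C-Eb-G form a minor triad rooted on C.
C is scale degree 1 in C minor, and a minor triad on that degree is written i.
With Eb in the bass the chord is in first inversion, so the figured bass is 6.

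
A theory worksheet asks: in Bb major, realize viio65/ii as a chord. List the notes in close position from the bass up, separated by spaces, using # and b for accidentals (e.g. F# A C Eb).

The slash marks an applied leading-tone chord: viio of ii. In Bb major, ii is C, so the leading tone to it is B, a half step below.
Building a fully diminished seventh chord on B gives B-D-F-Ab.
With the 65 figure the chord is in first inversion; from the bass D upward in close position it reads D-F-Ab-B.

D F Ab B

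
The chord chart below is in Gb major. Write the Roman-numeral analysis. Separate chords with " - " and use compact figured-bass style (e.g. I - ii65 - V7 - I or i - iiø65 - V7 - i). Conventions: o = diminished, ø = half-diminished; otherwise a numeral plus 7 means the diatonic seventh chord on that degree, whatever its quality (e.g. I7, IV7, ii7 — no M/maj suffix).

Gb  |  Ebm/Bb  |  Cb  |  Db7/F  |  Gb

I - vi64 - IV - V65 - I

Gb: major triad on Gb = scale degree 1 → I.
Ebm/Bb: minor triad on Eb = scale degree 6 → vi64.
Cb: major triad on Cb = scale degree 4 → IV.
Db7/F: dominant seventh chord on Db = scale degree 5 → V65.
Gb: major triad on Gb = scale degree 1 → I.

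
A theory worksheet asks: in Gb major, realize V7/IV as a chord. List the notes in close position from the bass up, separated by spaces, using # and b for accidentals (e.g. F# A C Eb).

Gb Bb Db Fb

The slash means an applied dominant: we want the dominant of IV. In Gb major, IV is Cb major, and its dominant is built on Gb.
Building a dominant seventh chord on Gb gives Gb-Bb-Db-Fb.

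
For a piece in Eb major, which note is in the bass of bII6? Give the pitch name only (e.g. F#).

bII in Eb major has root Fb; the chord is Fb-Ab-Cb.
The figure 6 means first inversion — the third is in the bass.

Ab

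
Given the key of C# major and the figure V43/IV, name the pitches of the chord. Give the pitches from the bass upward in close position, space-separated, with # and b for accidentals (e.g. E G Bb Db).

The slash means an applied dominant: we want the dominant of IV. In C# major, IV is F# major, and its dominant is built on C#.
Building a dominant seventh chord on C# gives C#-E#-G#-B.
The figured bass 43 indicates second inversion, placing the fifth (G#) in the bass: G#-B-C#-E#.

G# B C# E#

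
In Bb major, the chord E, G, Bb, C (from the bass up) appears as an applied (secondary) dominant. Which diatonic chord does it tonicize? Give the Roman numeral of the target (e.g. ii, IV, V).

V

The chord is a dominant seventh chord on C.
A dominant resolves down a perfect fifth: C → F. In Bb major, F is scale degree 5, i.e. V.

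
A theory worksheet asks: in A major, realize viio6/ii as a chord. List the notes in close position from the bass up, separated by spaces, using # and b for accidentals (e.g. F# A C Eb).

viio6/ii is a secondary leading-tone chord. The target ii is B in A major; the applied chord is rooted a semitone below, on A#.
Building a diminished triad on A# gives A#-C#-E.
With the 6 figure the chord is in first inversion; from the bass C# upward in close position it reads C#-E-A#.

C# E A#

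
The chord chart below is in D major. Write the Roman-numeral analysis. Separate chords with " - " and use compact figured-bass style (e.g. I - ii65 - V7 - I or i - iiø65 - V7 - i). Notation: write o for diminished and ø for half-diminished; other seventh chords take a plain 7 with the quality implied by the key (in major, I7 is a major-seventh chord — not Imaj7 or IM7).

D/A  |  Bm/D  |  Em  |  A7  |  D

I64 - vi6 - ii - V7 - I

D/A: major triad on D = scale degree 1 → I64.
Bm/D has root B, degree 6 in D major, so vi6.
Em: minor triad on E = scale degree 2 → ii.
A7: root A is the dominant; dominant seventh chord there is V7.
D has root D, degree 1 in D major, so I.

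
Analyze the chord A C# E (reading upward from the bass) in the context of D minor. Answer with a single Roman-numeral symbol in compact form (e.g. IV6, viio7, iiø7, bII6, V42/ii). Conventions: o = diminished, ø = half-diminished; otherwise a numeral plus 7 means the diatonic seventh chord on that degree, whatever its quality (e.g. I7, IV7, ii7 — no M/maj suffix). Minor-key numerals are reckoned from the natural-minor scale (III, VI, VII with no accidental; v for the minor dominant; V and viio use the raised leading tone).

Stacked in thirds the chord is A-C#-E: a major triad on A.
In D minor, A is the dominant; the diatonic major triad there is V.

V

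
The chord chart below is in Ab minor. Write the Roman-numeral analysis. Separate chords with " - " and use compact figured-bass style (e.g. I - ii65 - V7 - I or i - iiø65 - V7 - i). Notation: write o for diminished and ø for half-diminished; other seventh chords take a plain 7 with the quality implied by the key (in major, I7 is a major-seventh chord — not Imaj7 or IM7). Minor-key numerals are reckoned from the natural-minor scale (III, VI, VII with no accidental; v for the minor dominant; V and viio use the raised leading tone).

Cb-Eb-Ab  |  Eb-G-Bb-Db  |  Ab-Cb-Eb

i6 - V7 - i

Cb-Eb-Ab has root Ab, degree 1 in Ab minor, so i6.
Eb-G-Bb-Db: root Eb is the dominant; dominant seventh chord there is V7.
Ab-Cb-Eb: root Ab is the tonic; minor triad there is i.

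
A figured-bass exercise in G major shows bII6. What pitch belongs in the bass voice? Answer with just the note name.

C

bII in G major has root Ab; the chord is Ab-C-Eb.
The figure 6 means first inversion — the third is in the bass.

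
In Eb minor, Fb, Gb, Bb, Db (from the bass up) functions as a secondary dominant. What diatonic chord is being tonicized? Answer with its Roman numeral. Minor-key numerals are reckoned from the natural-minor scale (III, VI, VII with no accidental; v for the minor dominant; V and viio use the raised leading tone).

VI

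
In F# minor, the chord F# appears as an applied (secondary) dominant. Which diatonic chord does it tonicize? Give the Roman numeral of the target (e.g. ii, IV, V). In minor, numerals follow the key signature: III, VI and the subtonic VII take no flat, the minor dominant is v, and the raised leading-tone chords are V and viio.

iv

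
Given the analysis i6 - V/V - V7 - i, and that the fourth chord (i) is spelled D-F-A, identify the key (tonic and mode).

D minor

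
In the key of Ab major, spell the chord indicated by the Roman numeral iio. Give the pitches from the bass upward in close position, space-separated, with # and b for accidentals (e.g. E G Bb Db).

Bb Db Fb

iio is the diminished supertonic triad, borrowed from the parallel minor. In Ab major that root is Bb.
So the chord is Bb-Db-Fb.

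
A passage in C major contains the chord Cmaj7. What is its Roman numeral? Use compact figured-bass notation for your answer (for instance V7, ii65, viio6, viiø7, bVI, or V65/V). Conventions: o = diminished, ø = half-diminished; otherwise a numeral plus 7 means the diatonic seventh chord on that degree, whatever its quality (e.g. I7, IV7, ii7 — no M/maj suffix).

Stacked in thirds the chord is C-E-G-B: a major seventh chord on C.
C is scale degree 1 in C major, and a major seventh chord on that degree is written I7.

I7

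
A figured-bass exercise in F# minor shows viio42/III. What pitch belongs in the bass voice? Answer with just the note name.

F

The applied chord viio42/III is rooted on G#: G#-B-D-F.
The figure 42 means third inversion — the seventh is in the bass.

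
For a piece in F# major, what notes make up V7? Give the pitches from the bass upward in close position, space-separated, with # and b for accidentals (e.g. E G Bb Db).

In F# major, scale degree 5 is C#, and the diatonic chord built there is a dominant seventh chord.
Stacking thirds from C# gives C#-E#-G#-B.

C# E# G# B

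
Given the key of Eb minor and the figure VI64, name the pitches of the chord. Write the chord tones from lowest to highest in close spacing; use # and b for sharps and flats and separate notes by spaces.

Gb Cb Eb

The numeral's case and figure indicate a major triad. In Eb minor its root, the submediant, is Cb.
Stacking thirds from Cb gives Cb-Eb-Gb.
The figured bass 64 indicates second inversion, placing the fifth (Gb) in the bass: Gb-Cb-Eb.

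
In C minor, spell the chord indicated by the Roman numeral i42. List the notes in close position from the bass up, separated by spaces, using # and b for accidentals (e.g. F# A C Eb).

The numeral's case and figure indicate a minor seventh chord. In C minor its root, the first degree, is C.
Stacking thirds from C gives C-Eb-G-Bb.
With the 42 figure the chord is in third inversion; from the bass Bb upward in close position it reads Bb-C-Eb-G.

Bb C Eb G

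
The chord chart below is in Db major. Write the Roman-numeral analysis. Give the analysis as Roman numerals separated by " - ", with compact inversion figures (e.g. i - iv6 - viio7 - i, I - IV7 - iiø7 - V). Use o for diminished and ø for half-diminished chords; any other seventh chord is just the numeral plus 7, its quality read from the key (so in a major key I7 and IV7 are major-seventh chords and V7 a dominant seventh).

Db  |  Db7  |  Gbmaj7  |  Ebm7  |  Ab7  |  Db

I - V7/IV - IV7 - ii7 - V7 - I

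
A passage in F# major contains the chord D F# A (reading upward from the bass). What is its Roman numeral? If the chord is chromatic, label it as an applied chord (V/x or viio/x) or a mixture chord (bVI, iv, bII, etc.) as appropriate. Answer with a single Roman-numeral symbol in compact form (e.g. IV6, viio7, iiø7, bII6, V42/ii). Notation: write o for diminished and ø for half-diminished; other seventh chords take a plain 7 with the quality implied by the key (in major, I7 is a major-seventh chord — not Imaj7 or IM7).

Stacked in thirds the chord is D-F#-A: a major triad on D.
D is the lowered sixth degree of F# major (diatonic 6 would be D#). This is a major triad on the lowered sixth degree, borrowed from the parallel minor.

bVI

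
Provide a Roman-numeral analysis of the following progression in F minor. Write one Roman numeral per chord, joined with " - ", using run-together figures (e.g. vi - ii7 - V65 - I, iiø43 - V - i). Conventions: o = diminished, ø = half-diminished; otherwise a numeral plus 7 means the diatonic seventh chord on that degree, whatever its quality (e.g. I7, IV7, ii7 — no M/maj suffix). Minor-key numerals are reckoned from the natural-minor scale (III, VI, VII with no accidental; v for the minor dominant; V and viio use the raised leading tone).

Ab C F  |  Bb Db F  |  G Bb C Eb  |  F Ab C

Ab-C-F has root F, degree 1 in F minor, so i6.
Bb-Db-F: minor triad on Bb = scale degree 4 → iv.
G-Bb-C-Eb has root C, degree 5 in F minor, so v43.
F-Ab-C has root F, degree 1 in F minor, so i.

i6 - iv - v43 - i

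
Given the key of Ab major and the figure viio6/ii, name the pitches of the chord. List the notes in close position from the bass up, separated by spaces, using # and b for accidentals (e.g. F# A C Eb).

C Eb A

viio6/ii is a secondary leading-tone chord. The target ii is Bb in Ab major; the applied chord is rooted a semitone below, on A.
Building a diminished triad on A gives A-C-Eb.
With the 6 figure the chord is in first inversion; from the bass C upward in close position it reads C-Eb-A.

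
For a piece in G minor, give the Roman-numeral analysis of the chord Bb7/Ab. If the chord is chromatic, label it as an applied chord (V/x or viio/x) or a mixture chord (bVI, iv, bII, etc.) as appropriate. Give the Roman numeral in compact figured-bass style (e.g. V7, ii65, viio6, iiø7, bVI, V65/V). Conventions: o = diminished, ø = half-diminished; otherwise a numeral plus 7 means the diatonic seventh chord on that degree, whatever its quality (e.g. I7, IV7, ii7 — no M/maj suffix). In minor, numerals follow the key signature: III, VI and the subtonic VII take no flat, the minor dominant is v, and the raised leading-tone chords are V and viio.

V42/VI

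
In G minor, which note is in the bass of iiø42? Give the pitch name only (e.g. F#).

G

iiø in G minor has root A; the chord is A-C-Eb-G.
The figure 42 means third inversion — the seventh is in the bass.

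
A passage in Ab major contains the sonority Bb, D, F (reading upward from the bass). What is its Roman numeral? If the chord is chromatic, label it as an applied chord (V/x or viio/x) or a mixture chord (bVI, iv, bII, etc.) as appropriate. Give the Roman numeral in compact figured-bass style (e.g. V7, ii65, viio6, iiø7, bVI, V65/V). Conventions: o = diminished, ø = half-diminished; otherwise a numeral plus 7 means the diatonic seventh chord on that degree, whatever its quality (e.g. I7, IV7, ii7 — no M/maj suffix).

V/V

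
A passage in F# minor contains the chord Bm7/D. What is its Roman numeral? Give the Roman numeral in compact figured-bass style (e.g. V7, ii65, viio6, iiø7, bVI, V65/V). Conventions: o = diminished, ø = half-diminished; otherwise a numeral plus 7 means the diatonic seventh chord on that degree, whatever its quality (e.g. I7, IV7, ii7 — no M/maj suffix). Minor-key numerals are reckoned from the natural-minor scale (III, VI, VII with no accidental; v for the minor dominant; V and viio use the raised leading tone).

iv65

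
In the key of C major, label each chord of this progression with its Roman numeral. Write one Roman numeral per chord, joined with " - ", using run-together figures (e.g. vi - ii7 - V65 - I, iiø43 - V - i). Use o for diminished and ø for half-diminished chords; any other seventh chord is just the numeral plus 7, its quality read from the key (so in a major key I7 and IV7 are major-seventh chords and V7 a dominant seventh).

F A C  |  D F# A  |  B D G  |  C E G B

IV - V/V - V6 - I7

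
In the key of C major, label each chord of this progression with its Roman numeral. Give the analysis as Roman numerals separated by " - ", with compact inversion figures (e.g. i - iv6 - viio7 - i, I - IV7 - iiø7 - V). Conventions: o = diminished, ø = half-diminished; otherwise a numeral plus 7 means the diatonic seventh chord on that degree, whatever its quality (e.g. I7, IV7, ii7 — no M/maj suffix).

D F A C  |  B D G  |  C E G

ii7 - V6 - I

D-F-A-C: minor seventh chord on D = scale degree 2 → ii7.
B-D-G has root G, degree 5 in C major, so V6.
C-E-G: major triad on C = scale degree 1 → I.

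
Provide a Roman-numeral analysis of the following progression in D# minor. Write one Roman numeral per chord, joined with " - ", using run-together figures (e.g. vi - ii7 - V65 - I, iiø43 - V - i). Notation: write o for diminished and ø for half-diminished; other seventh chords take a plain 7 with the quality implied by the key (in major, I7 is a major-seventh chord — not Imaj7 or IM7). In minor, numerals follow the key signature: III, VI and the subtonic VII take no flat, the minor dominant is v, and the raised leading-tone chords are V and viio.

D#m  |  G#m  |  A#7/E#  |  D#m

D#m has root D#, degree 1 in D# minor, so i.
G#m has root G#, degree 4 in D# minor, so iv.
A#7/E#: root A# is the dominant; dominant seventh chord there is V43.
D#m: root D# is the tonic; minor triad there is i.

i - iv - V43 - i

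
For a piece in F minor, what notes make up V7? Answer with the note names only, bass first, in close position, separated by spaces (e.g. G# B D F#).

C E G Bb

In F minor, the fifth degree is C. The dominant is major (leading tone raised), so V is a dominant seventh chord.
That chord is spelled C-E-G-Bb.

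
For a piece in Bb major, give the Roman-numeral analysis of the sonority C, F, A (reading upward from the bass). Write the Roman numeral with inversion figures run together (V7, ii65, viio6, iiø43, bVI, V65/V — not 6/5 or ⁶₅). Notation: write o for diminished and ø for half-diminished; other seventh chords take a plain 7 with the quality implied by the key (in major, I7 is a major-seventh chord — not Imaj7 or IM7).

V64

The pitches F-A-C form a major triad rooted on F.
F is scale degree 5 in Bb major, and a major triad on that degree is written V.
With C in the bass the chord is in second inversion, so the figured bass is 64.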